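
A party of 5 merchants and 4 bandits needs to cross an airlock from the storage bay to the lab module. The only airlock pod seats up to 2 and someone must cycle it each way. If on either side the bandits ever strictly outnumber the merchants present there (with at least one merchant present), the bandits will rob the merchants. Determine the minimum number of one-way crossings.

Counting alone: each trip to the lab module takes at most 2 across and each return brings at least 1 back, so after t trips out (and t−1 returns) at most 2t − (t−1) of the 9 are across; that first reaches 9 at t = 8, so at least 15 crossings are needed.
The plan below uses exactly 15 crossings, so it is optimal:
1. 2 bandits → the lab module.  (the storage bay: 5M 2B; the lab module: 0M 2B)
2. 1 bandit ← the storage bay.  (the storage bay: 5M 3B; the lab module: 0M 1B)
3. 2 bandits → the lab module.  (the storage bay: 5M 1B; the lab module: 0M 3B)
4. 1 bandit ← the storage bay.  (the storage bay: 5M 2B; the lab module: 0M 2B)
5. 2 merchants → the lab module.  (the storage bay: 3M 2B; the lab module: 2M 2B)
6. 1 bandit ← the storage bay.  (the storage bay: 3M 3B; the lab module: 2M 1B)
7. 1 merchant and 1 bandit → the lab module.  (the storage bay: 2M 2B; the lab module: 3M 2B)
8. 1 merchant ← the storage bay.  (the storage bay: 3M 2B; the lab module: 2M 2B)
9. 1 merchant and 1 bandit → the lab module.  (the storage bay: 2M 1B; the lab module: 3M 3B)
10. 1 bandit ← the storage bay.  (the storage bay: 2M 2B; the lab module: 3M 2B)
11. 1 merchant and 1 bandit → the lab module.  (the storage bay: 1M 1B; the lab module: 4M 3B)
12. 1 merchant ← the storage bay.  (the storage bay: 2M 1B; the lab module: 3M 3B)
13. 1 merchant and 1 bandit → the lab module.  (the storage bay: 1M 0B; the lab module: 4M 4B)
14. 1 bandit ← the storage bay.  (the storage bay: 1M 1B; the lab module: 4M 3B)
15. 1 merchant and 1 bandit → the lab module.  (the storage bay: 0M 0B; the lab module: 5M 4B)

15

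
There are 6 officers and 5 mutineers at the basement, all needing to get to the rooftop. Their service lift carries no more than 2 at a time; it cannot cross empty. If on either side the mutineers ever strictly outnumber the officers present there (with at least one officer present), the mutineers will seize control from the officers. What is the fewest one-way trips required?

19

Counting alone: each trip to the rooftop takes at most 2 across and each return brings at least 1 back, so after t trips out (and t−1 returns) at most 2t − (t−1) of the 11 are across; that first reaches 11 at t = 10, so at least 19 crossings are needed.
The plan below uses exactly 19 crossings, so it is optimal:
1. 2 mutineers → the rooftop.  (the basement: 6O 3M; the rooftop: 0O 2M)
2. 1 mutineer ← the basement.  (the basement: 6O 4M; the rooftop: 0O 1M)
3. 2 mutineers → the rooftop.  (the basement: 6O 2M; the rooftop: 0O 3M)
4. 1 mutineer ← the basement.  (the basement: 6O 3M; the rooftop: 0O 2M)
5. 2 officers → the rooftop.  (the basement: 4O 3M; the rooftop: 2O 2M)
6. 1 mutineer ← the basement.  (the basement: 4O 4M; the rooftop: 2O 1M)
7. 1 officer and 1 mutineer → the rooftop.  (the basement: 3O 3M; the rooftop: 3O 2M)
8. 1 officer ← the basement.  (the basement: 4O 3M; the rooftop: 2O 2M)
9. 1 officer and 1 mutineer → the rooftop.  (the basement: 3O 2M; the rooftop: 3O 3M)
10. 1 mutineer ← the basement.  (the basement: 3O 3M; the rooftop: 3O 2M)
11. 1 officer and 1 mutineer → the rooftop.  (the basement: 2O 2M; the rooftop: 4O 3M)
12. 1 officer ← the basement.  (the basement: 3O 2M; the rooftop: 3O 3M)
13. 1 officer and 1 mutineer → the rooftop.  (the basement: 2O 1M; the rooftop: 4O 4M)
14. 1 mutineer ← the basement.  (the basement: 2O 2M; the rooftop: 4O 3M)
15. 1 officer and 1 mutineer → the rooftop.  (the basement: 1O 1M; the rooftop: 5O 4M)
16. 1 officer ← the basement.  (the basement: 2O 1M; the rooftop: 4O 4M)
17. 1 officer and 1 mutineer → the rooftop.  (the basement: 1O 0M; the rooftop: 5O 5M)
18. 1 mutineer ← the basement.  (the basement: 1O 1M; the rooftop: 5O 4M)
19. 1 officer and 1 mutineer → the rooftop.  (the basement: 0O 0M; the rooftop: 6O 5M)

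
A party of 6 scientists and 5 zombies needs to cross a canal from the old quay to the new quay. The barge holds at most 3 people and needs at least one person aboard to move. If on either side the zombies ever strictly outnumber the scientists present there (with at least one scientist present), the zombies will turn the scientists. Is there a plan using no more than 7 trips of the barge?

No

Counting alone: each trip to the new quay takes at most 3 across and each return brings at least 1 back, so after t trips out (and t−1 returns) at most 3t − (t−1) of the 11 are across; that first reaches 11 at t = 5, so at least 9 crossings are needed.
Since 7 < 9, 7 crossings cannot be enough. (The shortest complete plan in fact takes 9:)
1. 3 zombies → the new quay.  (the old quay: 6S 2Z; the new quay: 0S 3Z)
2. 1 zombie ← the old quay.  (the old quay: 6S 3Z; the new quay: 0S 2Z)
3. 3 scientists → the new quay.  (the old quay: 3S 3Z; the new quay: 3S 2Z)
4. 1 scientist ← the old quay.  (the old quay: 4S 3Z; the new quay: 2S 2Z)
5. 2 scientists and 1 zombie → the new quay.  (the old quay: 2S 2Z; the new quay: 4S 3Z)
6. 1 scientist ← the old quay.  (the old quay: 3S 2Z; the new quay: 3S 3Z)
7. 2 scientists and 1 zombie → the new quay.  (the old quay: 1S 1Z; the new quay: 5S 4Z)
8. 1 scientist ← the old quay.  (the old quay: 2S 1Z; the new quay: 4S 4Z)
9. 2 scientists and 1 zombie → the new quay.  (the old quay: 0S 0Z; the new quay: 6S 5Z)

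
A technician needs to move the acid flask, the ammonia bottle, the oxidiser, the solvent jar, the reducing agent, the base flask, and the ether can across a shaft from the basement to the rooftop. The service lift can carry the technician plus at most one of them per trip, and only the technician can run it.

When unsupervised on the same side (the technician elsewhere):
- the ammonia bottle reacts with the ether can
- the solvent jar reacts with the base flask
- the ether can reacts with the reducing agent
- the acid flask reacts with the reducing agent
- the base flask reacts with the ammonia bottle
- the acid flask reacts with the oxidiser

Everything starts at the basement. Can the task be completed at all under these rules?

Whatever the first load, the items left behind include a forbidden pair without the technician. No opening move is safe, so no plan exists.

No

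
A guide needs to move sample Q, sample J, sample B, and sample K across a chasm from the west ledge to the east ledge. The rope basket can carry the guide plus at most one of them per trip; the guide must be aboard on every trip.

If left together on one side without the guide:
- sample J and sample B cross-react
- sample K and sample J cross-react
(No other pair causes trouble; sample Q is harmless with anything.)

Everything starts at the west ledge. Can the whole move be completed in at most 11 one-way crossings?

Yes — this plan uses 9 crossings (≤ 11):
1. Guide goes to the east ledge with sample J.  [the west ledge: sample B, sample K, sample Q | the east ledge: sample J]
2. Guide goes back to the west ledge alone.  [the west ledge: sample B, sample K, sample Q | the east ledge: sample J]
3. Guide goes to the east ledge with sample Q.  [the west ledge: sample B, sample K | the east ledge: sample J, sample Q]
4. Guide goes back to the west ledge alone.  [the west ledge: sample B, sample K | the east ledge: sample J, sample Q]
5. Guide goes to the east ledge with sample B.  [the west ledge: sample K | the east ledge: sample B, sample J, sample Q]
6. Guide goes back to the west ledge with sample J.  [the west ledge: sample J, sample K | the east ledge: sample B, sample Q]
7. Guide goes to the east ledge with sample K.  [the west ledge: sample J | the east ledge: sample B, sample K, sample Q]
8. Guide goes back to the west ledge alone.  [the west ledge: sample J | the east ledge: sample B, sample K, sample Q]
9. Guide goes to the east ledge with sample J.  [the west ledge: — | the east ledge: sample B, sample J, sample K, sample Q]

Yes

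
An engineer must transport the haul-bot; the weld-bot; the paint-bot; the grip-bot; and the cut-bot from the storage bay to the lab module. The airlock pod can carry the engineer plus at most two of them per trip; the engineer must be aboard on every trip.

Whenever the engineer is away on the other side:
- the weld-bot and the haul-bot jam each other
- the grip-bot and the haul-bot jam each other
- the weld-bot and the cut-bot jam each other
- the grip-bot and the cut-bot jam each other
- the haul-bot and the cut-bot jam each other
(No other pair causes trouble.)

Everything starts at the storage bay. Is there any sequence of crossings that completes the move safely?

1. Engineer goes to the lab module with the cut-bot and the haul-bot.
2. Engineer goes back to the storage bay with the haul-bot.
3. Engineer goes to the lab module with the haul-bot and the paint-bot.
4. Engineer goes back to the storage bay with the haul-bot.
5. Engineer goes to the lab module with the grip-bot and the weld-bot.
6. Engineer goes back to the storage bay with the cut-bot.
7. Engineer goes to the lab module with the cut-bot and the haul-bot.

Yes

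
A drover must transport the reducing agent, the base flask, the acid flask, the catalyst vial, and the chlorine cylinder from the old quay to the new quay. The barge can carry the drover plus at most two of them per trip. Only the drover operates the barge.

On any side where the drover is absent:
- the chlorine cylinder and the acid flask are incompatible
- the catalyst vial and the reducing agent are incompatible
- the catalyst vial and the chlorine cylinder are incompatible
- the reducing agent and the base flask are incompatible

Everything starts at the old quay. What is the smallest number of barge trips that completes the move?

Counting alone: the drover can take at most 2 across per trip to the new quay, so moving all 5 needs at least 3 loaded trips out, with a return between consecutive ones — at least 5 crossings.
The safety rule pushes this higher. Following every safe sequence of crossings, the most of the 5 that can be at the new quay as the barge arrives there on crossing 5 is 4 — never all 5.
So no plan with fewer than 7 crossings exists, and this one achieves 7:
1. Drover goes to the new quay with the chlorine cylinder and the reducing agent.
2. Drover goes back to the old quay alone.
3. Drover goes to the new quay with the base flask.
4. Drover goes back to the old quay with the reducing agent.
5. Drover goes to the new quay with the acid flask and the catalyst vial.
6. Drover goes back to the old quay with the chlorine cylinder.
7. Drover goes to the new quay with the chlorine cylinder and the reducing agent.

7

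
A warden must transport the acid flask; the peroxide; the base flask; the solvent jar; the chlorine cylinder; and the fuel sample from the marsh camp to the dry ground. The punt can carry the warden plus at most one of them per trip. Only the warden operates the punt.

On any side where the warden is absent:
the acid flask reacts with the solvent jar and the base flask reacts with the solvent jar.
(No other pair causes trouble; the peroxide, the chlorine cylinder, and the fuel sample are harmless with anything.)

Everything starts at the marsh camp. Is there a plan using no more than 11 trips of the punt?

No

Counting alone: the warden can take at most 1 across per trip to the dry ground, so moving all 6 needs at least 6 loaded trips out, with a return between consecutive ones — at least 11 crossings.
The safety rule pushes this higher. Following every safe sequence of crossings, the most of the 6 that can be at the dry ground as the punt arrives there on crossing 11 is 5 — never all 6.
So the move cannot be finished within 11 crossings. (The shortest complete plan takes 13:)
1. Warden goes to the dry ground with the solvent jar.
2. Warden goes back to the marsh camp alone.
3. Warden goes to the dry ground with the acid flask.
4. Warden goes back to the marsh camp with the solvent jar.
5. Warden goes to the dry ground with the base flask.
6. Warden goes back to the marsh camp alone.
7. Warden goes to the dry ground with the peroxide.
8. Warden goes back to the marsh camp alone.
9. Warden goes to the dry ground with the chlorine cylinder.
10. Warden goes back to the marsh camp alone.
11. Warden goes to the dry ground with the fuel sample.
12. Warden goes back to the marsh camp alone.
13. Warden goes to the dry ground with the solvent jar.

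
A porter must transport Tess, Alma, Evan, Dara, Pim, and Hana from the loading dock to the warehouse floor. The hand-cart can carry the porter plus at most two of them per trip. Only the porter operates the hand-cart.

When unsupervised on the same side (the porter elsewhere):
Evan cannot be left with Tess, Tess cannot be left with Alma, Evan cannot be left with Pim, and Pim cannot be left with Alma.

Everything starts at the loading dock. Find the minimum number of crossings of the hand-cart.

5

Counting alone: the porter can take at most 2 across per trip to the warehouse floor, so moving all 6 needs at least 3 loaded trips out, with a return between consecutive ones — at least 5 crossings.
The plan below uses exactly 5 crossings, so it is optimal:
1. Porter goes to the warehouse floor with Pim and Tess.  [the loading dock: Alma, Dara, Evan, Hana | the warehouse floor: Pim, Tess]
2. Porter goes back to the loading dock alone.  [the loading dock: Alma, Dara, Evan, Hana | the warehouse floor: Pim, Tess]
3. Porter goes to the warehouse floor with Dara and Hana.  [the loading dock: Alma, Evan | the warehouse floor: Dara, Hana, Pim, Tess]
4. Porter goes back to the loading dock alone.  [the loading dock: Alma, Evan | the warehouse floor: Dara, Hana, Pim, Tess]
5. Porter goes to the warehouse floor with Alma and Evan.  [the loading dock: — | the warehouse floor: Alma, Dara, Evan, Hana, Pim, Tess]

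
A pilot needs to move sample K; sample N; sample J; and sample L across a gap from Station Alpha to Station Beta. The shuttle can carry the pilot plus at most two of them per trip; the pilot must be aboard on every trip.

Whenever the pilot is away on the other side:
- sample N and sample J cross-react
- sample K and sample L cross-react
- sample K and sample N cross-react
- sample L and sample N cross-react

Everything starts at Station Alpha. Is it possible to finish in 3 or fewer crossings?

No

Counting alone: the pilot can take at most 2 across per trip to Station Beta, so moving all 4 needs at least 2 loaded trips out, with a return between consecutive ones — at least 3 crossings.
The safety rule pushes this higher. Following every safe sequence of crossings, the most of the 4 that can be at Station Beta as the shuttle arrives there on crossing 3 is 3 — never all 4.
So the move cannot be finished within 3 crossings. (The shortest complete plan takes 5:)
1. Pilot goes to Station Beta with sample K and sample N.  [Station Alpha: sample J, sample L | Station Beta: sample K, sample N]
2. Pilot goes back to Station Alpha with sample K.  [Station Alpha: sample J, sample K, sample L | Station Beta: sample N]
3. Pilot goes to Station Beta with sample J and sample K.  [Station Alpha: sample L | Station Beta: sample J, sample K, sample N]
4. Pilot goes back to Station Alpha with sample N.  [Station Alpha: sample L, sample N | Station Beta: sample J, sample K]
5. Pilot goes to Station Beta with sample L and sample N.  [Station Alpha: — | Station Beta: sample J, sample K, sample L, sample N]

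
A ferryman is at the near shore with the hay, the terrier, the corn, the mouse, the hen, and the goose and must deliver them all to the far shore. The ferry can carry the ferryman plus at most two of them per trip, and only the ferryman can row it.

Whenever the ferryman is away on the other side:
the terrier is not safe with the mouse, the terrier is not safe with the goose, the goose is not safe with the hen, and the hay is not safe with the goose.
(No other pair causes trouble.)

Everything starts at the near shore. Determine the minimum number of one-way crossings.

Counting alone: the ferryman can take at most 2 across per trip to the far shore, so moving all 6 needs at least 3 loaded trips out, with a return between consecutive ones — at least 5 crossings.
The safety rule pushes this higher. Following every safe sequence of crossings, the most of the 6 that can be at the far shore as the ferry arrives there on crossing 5 is 5 — never all 6.
So no plan with fewer than 7 crossings exists, and this one achieves 7:
1. Ferryman goes to the far shore with the goose and the terrier.
2. Ferryman goes back to the near shore with the terrier.
3. Ferryman goes to the far shore with the hay and the terrier.
4. Ferryman goes back to the near shore with the goose.
5. Ferryman goes to the far shore with the corn and the hen.
6. Ferryman goes back to the near shore alone.
7. Ferryman goes to the far shore with the goose and the mouse.

7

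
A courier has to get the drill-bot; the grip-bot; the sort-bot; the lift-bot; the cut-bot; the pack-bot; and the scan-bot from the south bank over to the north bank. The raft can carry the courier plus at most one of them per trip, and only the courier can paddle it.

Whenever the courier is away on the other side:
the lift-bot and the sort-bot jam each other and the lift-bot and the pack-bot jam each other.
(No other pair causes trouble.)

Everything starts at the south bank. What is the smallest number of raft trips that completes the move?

15

Counting alone: the courier can take at most 1 across per trip to the north bank, so moving all 7 needs at least 7 loaded trips out, with a return between consecutive ones — at least 13 crossings.
The safety rule pushes this higher. Following every safe sequence of crossings, the most of the 7 that can be at the north bank as the raft arrives there on crossing 13 is 6 — never all 7.
So no plan with fewer than 15 crossings exists, and this one achieves 15:
1. Courier goes to the north bank with the lift-bot.  [the south bank: the cut-bot, the drill-bot, the grip-bot, the pack-bot, the scan-bot, the sort-bot | the north bank: the lift-bot]
2. Courier goes back to the south bank alone.  [the south bank: the cut-bot, the drill-bot, the grip-bot, the pack-bot, the scan-bot, the sort-bot | the north bank: the lift-bot]
3. Courier goes to the north bank with the drill-bot.  [the south bank: the cut-bot, the grip-bot, the pack-bot, the scan-bot, the sort-bot | the north bank: the drill-bot, the lift-bot]
4. Courier goes back to the south bank alone.  [the south bank: the cut-bot, the grip-bot, the pack-bot, the scan-bot, the sort-bot | the north bank: the drill-bot, the lift-bot]
5. Courier goes to the north bank with the grip-bot.  [the south bank: the cut-bot, the pack-bot, the scan-bot, the sort-bot | the north bank: the drill-bot, the grip-bot, the lift-bot]
6. Courier goes back to the south bank alone.  [the south bank: the cut-bot, the pack-bot, the scan-bot, the sort-bot | the north bank: the drill-bot, the grip-bot, the lift-bot]
7. Courier goes to the north bank with the sort-bot.  [the south bank: the cut-bot, the pack-bot, the scan-bot | the north bank: the drill-bot, the grip-bot, the lift-bot, the sort-bot]
8. Courier goes back to the south bank with the lift-bot.  [the south bank: the cut-bot, the lift-bot, the pack-bot, the scan-bot | the north bank: the drill-bot, the grip-bot, the sort-bot]
9. Courier goes to the north bank with the pack-bot.  [the south bank: the cut-bot, the lift-bot, the scan-bot | the north bank: the drill-bot, the grip-bot, the pack-bot, the sort-bot]
10. Courier goes back to the south bank alone.  [the south bank: the cut-bot, the lift-bot, the scan-bot | the north bank: the drill-bot, the grip-bot, the pack-bot, the sort-bot]
11. Courier goes to the north bank with the cut-bot.  [the south bank: the lift-bot, the scan-bot | the north bank: the cut-bot, the drill-bot, the grip-bot, the pack-bot, the sort-bot]
12. Courier goes back to the south bank alone.  [the south bank: the lift-bot, the scan-bot | the north bank: the cut-bot, the drill-bot, the grip-bot, the pack-bot, the sort-bot]
13. Courier goes to the north bank with the scan-bot.  [the south bank: the lift-bot | the north bank: the cut-bot, the drill-bot, the grip-bot, the pack-bot, the scan-bot, the sort-bot]
14. Courier goes back to the south bank alone.  [the south bank: the lift-bot | the north bank: the cut-bot, the drill-bot, the grip-bot, the pack-bot, the scan-bot, the sort-bot]
15. Courier goes to the north bank with the lift-bot.  [the south bank: — | the north bank: the cut-bot, the drill-bot, the grip-bot, the lift-bot, the pack-bot, the scan-bot, the sort-bot]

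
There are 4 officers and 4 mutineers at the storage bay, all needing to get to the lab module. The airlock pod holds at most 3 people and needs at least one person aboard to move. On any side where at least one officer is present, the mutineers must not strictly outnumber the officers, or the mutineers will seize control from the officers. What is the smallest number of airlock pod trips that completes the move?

Counting alone: each trip to the lab module takes at most 3 across and each return brings at least 1 back, so after t trips out (and t−1 returns) at most 3t − (t−1) of the 8 are across; that first reaches 8 at t = 4, so at least 7 crossings are needed.
The safety rule pushes this higher. Following every safe sequence of crossings, the most of the 8 that can be at the lab module as the airlock pod arrives there on crossing 7 is 7 — never all 8.
So no plan with fewer than 9 crossings exists, and this one achieves 9:
1. 2 mutineers → the lab module.  (the storage bay: 4O 2M; the lab module: 0O 2M)
2. 1 mutineer ← the storage bay.  (the storage bay: 4O 3M; the lab module: 0O 1M)
3. 3 mutineers → the lab module.  (the storage bay: 4O 0M; the lab module: 0O 4M)
4. 1 mutineer ← the storage bay.  (the storage bay: 4O 1M; the lab module: 0O 3M)
5. 3 officers → the lab module.  (the storage bay: 1O 1M; the lab module: 3O 3M)
6. 1 officer and 1 mutineer ← the storage bay.  (the storage bay: 2O 2M; the lab module: 2O 2M)
7. 2 officers → the lab module.  (the storage bay: 0O 2M; the lab module: 4O 2M)
8. 1 mutineer ← the storage bay.  (the storage bay: 0O 3M; the lab module: 4O 1M)
9. 3 mutineers → the lab module.  (the storage bay: 0O 0M; the lab module: 4O 4M)

9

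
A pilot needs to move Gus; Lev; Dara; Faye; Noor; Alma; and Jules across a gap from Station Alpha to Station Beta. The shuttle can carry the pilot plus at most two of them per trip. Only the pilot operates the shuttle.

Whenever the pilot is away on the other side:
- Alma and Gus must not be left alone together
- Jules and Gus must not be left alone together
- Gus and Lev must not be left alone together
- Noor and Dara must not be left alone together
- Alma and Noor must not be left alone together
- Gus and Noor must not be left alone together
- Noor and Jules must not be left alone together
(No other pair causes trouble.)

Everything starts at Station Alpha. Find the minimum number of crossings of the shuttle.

Counting alone: the pilot can take at most 2 across per trip to Station Beta, so moving all 7 needs at least 4 loaded trips out, with a return between consecutive ones — at least 7 crossings.
The safety rule pushes this higher. Following every safe sequence of crossings, the most of the 7 that can be at Station Beta as the shuttle arrives there on crossings 7, 9 is 5, 6 respectively — never all 7.
So no plan with fewer than 11 crossings exists, and this one achieves 11:
1. Pilot goes to Station Beta with Gus and Noor.  [Station Alpha: Alma, Dara, Faye, Jules, Lev | Station Beta: Gus, Noor]
2. Pilot goes back to Station Alpha with Gus.  [Station Alpha: Alma, Dara, Faye, Gus, Jules, Lev | Station Beta: Noor]
3. Pilot goes to Station Beta with Gus and Lev.  [Station Alpha: Alma, Dara, Faye, Jules | Station Beta: Gus, Lev, Noor]
4. Pilot goes back to Station Alpha with Gus.  [Station Alpha: Alma, Dara, Faye, Gus, Jules | Station Beta: Lev, Noor]
5. Pilot goes to Station Beta with Faye and Gus.  [Station Alpha: Alma, Dara, Jules | Station Beta: Faye, Gus, Lev, Noor]
6. Pilot goes back to Station Alpha with Gus.  [Station Alpha: Alma, Dara, Gus, Jules | Station Beta: Faye, Lev, Noor]
7. Pilot goes to Station Beta with Alma and Jules.  [Station Alpha: Dara, Gus | Station Beta: Alma, Faye, Jules, Lev, Noor]
8. Pilot goes back to Station Alpha with Noor.  [Station Alpha: Dara, Gus, Noor | Station Beta: Alma, Faye, Jules, Lev]
9. Pilot goes to Station Beta with Dara and Gus.  [Station Alpha: Noor | Station Beta: Alma, Dara, Faye, Gus, Jules, Lev]
10. Pilot goes back to Station Alpha with Gus.  [Station Alpha: Gus, Noor | Station Beta: Alma, Dara, Faye, Jules, Lev]
11. Pilot goes to Station Beta with Gus and Noor.  [Station Alpha: — | Station Beta: Alma, Dara, Faye, Gus, Jules, Lev, Noor]

11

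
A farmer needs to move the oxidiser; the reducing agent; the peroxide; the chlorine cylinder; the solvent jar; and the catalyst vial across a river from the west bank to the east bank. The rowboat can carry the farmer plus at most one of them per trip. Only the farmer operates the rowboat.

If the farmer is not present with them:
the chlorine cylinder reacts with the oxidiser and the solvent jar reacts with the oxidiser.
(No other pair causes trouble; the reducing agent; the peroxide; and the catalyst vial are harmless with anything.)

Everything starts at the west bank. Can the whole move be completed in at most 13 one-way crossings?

Yes — this plan uses 13 crossings (≤ 13):
1. Farmer goes to the east bank with the oxidiser.  [the west bank: the catalyst vial, the chlorine cylinder, the peroxide, the reducing agent, the solvent jar | the east bank: the oxidiser]
2. Farmer goes back to the west bank alone.  [the west bank: the catalyst vial, the chlorine cylinder, the peroxide, the reducing agent, the solvent jar | the east bank: the oxidiser]
3. Farmer goes to the east bank with the reducing agent.  [the west bank: the catalyst vial, the chlorine cylinder, the peroxide, the solvent jar | the east bank: the oxidiser, the reducing agent]
4. Farmer goes back to the west bank alone.  [the west bank: the catalyst vial, the chlorine cylinder, the peroxide, the solvent jar | the east bank: the oxidiser, the reducing agent]
5. Farmer goes to the east bank with the peroxide.  [the west bank: the catalyst vial, the chlorine cylinder, the solvent jar | the east bank: the oxidiser, the peroxide, the reducing agent]
6. Farmer goes back to the west bank alone.  [the west bank: the catalyst vial, the chlorine cylinder, the solvent jar | the east bank: the oxidiser, the peroxide, the reducing agent]
7. Farmer goes to the east bank with the chlorine cylinder.  [the west bank: the catalyst vial, the solvent jar | the east bank: the chlorine cylinder, the oxidiser, the peroxide, the reducing agent]
8. Farmer goes back to the west bank with the oxidiser.  [the west bank: the catalyst vial, the oxidiser, the solvent jar | the east bank: the chlorine cylinder, the peroxide, the reducing agent]
9. Farmer goes to the east bank with the solvent jar.  [the west bank: the catalyst vial, the oxidiser | the east bank: the chlorine cylinder, the peroxide, the reducing agent, the solvent jar]
10. Farmer goes back to the west bank alone.  [the west bank: the catalyst vial, the oxidiser | the east bank: the chlorine cylinder, the peroxide, the reducing agent, the solvent jar]
11. Farmer goes to the east bank with the catalyst vial.  [the west bank: the oxidiser | the east bank: the catalyst vial, the chlorine cylinder, the peroxide, the reducing agent, the solvent jar]
12. Farmer goes back to the west bank alone.  [the west bank: the oxidiser | the east bank: the catalyst vial, the chlorine cylinder, the peroxide, the reducing agent, the solvent jar]
13. Farmer goes to the east bank with the oxidiser.  [the west bank: — | the east bank: the catalyst vial, the chlorine cylinder, the oxidiser, the peroxide, the reducing agent, the solvent jar]

Yes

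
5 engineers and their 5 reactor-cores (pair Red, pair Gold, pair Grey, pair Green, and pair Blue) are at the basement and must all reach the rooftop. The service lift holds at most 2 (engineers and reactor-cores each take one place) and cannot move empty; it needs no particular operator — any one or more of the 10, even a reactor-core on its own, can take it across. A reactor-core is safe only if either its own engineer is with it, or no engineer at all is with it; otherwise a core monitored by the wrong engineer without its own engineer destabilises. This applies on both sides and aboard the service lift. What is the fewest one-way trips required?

Following every safe sequence of crossings from the start, the most of the 10 that can be at the rooftop as the service lift arrives there on crossings 1, 3, 5, 7 is 2, 3, 4, 5 respectively; the best ever achieved is 5 of 10.
From crossing 9 on, no configuration arises that was not already reachable earlier: only 82 distinct safe configurations (who is on which side, and where the service lift is) can ever be reached, none of them has everyone across, and every continuation just revisits them. So no valid plan exists.

impossible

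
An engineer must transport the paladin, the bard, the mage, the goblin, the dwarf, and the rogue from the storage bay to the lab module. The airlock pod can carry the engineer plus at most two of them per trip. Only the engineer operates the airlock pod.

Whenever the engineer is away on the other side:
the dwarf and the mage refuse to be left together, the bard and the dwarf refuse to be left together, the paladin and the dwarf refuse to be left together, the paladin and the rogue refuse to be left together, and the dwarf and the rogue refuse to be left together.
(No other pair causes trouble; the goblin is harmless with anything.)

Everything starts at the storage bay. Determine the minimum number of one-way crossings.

Counting alone: the engineer can take at most 2 across per trip to the lab module, so moving all 6 needs at least 3 loaded trips out, with a return between consecutive ones — at least 5 crossings.
The safety rule pushes this higher. Following every safe sequence of crossings, the most of the 6 that can be at the lab module as the airlock pod arrives there on crossings 5, 7 is 4, 5 respectively — never all 6.
So no plan with fewer than 9 crossings exists, and this one achieves 9:
1. Engineer goes to the lab module with the dwarf and the paladin.  [the storage bay: the bard, the goblin, the mage, the rogue | the lab module: the dwarf, the paladin]
2. Engineer goes back to the storage bay with the paladin.  [the storage bay: the bard, the goblin, the mage, the paladin, the rogue | the lab module: the dwarf]
3. Engineer goes to the lab module with the bard and the paladin.  [the storage bay: the goblin, the mage, the rogue | the lab module: the bard, the dwarf, the paladin]
4. Engineer goes back to the storage bay with the dwarf.  [the storage bay: the dwarf, the goblin, the mage, the rogue | the lab module: the bard, the paladin]
5. Engineer goes to the lab module with the dwarf and the mage.  [the storage bay: the goblin, the rogue | the lab module: the bard, the dwarf, the mage, the paladin]
6. Engineer goes back to the storage bay with the dwarf.  [the storage bay: the dwarf, the goblin, the rogue | the lab module: the bard, the mage, the paladin]
7. Engineer goes to the lab module with the dwarf and the goblin.  [the storage bay: the rogue | the lab module: the bard, the dwarf, the goblin, the mage, the paladin]
8. Engineer goes back to the storage bay with the dwarf.  [the storage bay: the dwarf, the rogue | the lab module: the bard, the goblin, the mage, the paladin]
9. Engineer goes to the lab module with the dwarf and the rogue.  [the storage bay: — | the lab module: the bard, the dwarf, the goblin, the mage, the paladin, the rogue]

9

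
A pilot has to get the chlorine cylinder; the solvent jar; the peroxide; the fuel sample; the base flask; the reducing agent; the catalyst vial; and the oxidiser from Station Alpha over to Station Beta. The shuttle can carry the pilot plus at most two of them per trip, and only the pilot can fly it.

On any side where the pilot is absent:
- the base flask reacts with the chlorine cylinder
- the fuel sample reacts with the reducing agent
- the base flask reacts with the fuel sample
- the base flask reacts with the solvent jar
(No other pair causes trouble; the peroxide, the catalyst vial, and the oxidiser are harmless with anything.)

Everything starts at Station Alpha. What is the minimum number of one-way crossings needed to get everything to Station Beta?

Counting alone: the pilot can take at most 2 across per trip to Station Beta, so moving all 8 needs at least 4 loaded trips out, with a return between consecutive ones — at least 7 crossings.
The safety rule pushes this higher. Following every safe sequence of crossings, the most of the 8 that can be at Station Beta as the shuttle arrives there on crossing 7 is 7 — never all 8.
So no plan with fewer than 9 crossings exists, and this one achieves 9:
1. Pilot goes to Station Beta with the base flask and the fuel sample.  [Station Alpha: the catalyst vial, the chlorine cylinder, the oxidiser, the peroxide, the reducing agent, the solvent jar | Station Beta: the base flask, the fuel sample]
2. Pilot goes back to Station Alpha with the fuel sample.  [Station Alpha: the catalyst vial, the chlorine cylinder, the fuel sample, the oxidiser, the peroxide, the reducing agent, the solvent jar | Station Beta: the base flask]
3. Pilot goes to Station Beta with the chlorine cylinder and the fuel sample.  [Station Alpha: the catalyst vial, the oxidiser, the peroxide, the reducing agent, the solvent jar | Station Beta: the base flask, the chlorine cylinder, the fuel sample]
4. Pilot goes back to Station Alpha with the base flask.  [Station Alpha: the base flask, the catalyst vial, the oxidiser, the peroxide, the reducing agent, the solvent jar | Station Beta: the chlorine cylinder, the fuel sample]
5. Pilot goes to Station Beta with the peroxide and the solvent jar.  [Station Alpha: the base flask, the catalyst vial, the oxidiser, the reducing agent | Station Beta: the chlorine cylinder, the fuel sample, the peroxide, the solvent jar]
6. Pilot goes back to Station Alpha alone.  [Station Alpha: the base flask, the catalyst vial, the oxidiser, the reducing agent | Station Beta: the chlorine cylinder, the fuel sample, the peroxide, the solvent jar]
7. Pilot goes to Station Beta with the catalyst vial and the oxidiser.  [Station Alpha: the base flask, the reducing agent | Station Beta: the catalyst vial, the chlorine cylinder, the fuel sample, the oxidiser, the peroxide, the solvent jar]
8. Pilot goes back to Station Alpha alone.  [Station Alpha: the base flask, the reducing agent | Station Beta: the catalyst vial, the chlorine cylinder, the fuel sample, the oxidiser, the peroxide, the solvent jar]
9. Pilot goes to Station Beta with the base flask and the reducing agent.  [Station Alpha: — | Station Beta: the base flask, the catalyst vial, the chlorine cylinder, the fuel sample, the oxidiser, the peroxide, the reducing agent, the solvent jar]

9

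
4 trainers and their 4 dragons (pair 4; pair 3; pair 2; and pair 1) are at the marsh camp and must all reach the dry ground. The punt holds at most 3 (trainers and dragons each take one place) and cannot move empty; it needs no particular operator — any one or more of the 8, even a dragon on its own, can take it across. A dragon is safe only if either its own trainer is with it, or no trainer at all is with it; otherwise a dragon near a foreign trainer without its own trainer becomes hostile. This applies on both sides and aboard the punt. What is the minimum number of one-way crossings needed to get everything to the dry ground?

9

Counting alone: each trip to the dry ground takes at most 3 across and each return brings at least 1 back, so after t trips out (and t−1 returns) at most 3t − (t−1) of the 8 are across; that first reaches 8 at t = 4, so at least 7 crossings are needed.
The safety rule pushes this higher. Following every safe sequence of crossings, the most of the 8 that can be at the dry ground as the punt arrives there on crossing 7 is 7 — never all 8.
So no plan with fewer than 9 crossings exists, and this one achieves 9:
1. dragon 4 and trainer 4 cross → the dry ground.
2. trainer 4 crosses ← the marsh camp.
3. dragon 3, trainer 3, and trainer 4 cross → the dry ground.
4. dragon 4 and trainer 4 cross ← the marsh camp.
5. trainer 1, trainer 2, and trainer 4 cross → the dry ground.
6. dragon 3 crosses ← the marsh camp.
7. dragon 3 and dragon 4 cross → the dry ground.
8. dragon 4 crosses ← the marsh camp.
9. dragon 1, dragon 2, and dragon 4 cross → the dry ground.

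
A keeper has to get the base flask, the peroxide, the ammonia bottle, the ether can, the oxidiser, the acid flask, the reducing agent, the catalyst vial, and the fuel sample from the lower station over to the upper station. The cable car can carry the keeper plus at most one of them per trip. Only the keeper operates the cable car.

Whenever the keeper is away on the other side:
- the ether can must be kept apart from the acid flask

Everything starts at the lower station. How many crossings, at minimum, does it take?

Counting alone: the keeper can take at most 1 across per trip to the upper station, so moving all 9 needs at least 9 loaded trips out, with a return between consecutive ones — at least 17 crossings.
The plan below uses exactly 17 crossings, so it is optimal:
1. Keeper goes to the upper station with the ether can.
2. Keeper goes back to the lower station alone.
3. Keeper goes to the upper station with the base flask.
4. Keeper goes back to the lower station alone.
5. Keeper goes to the upper station with the peroxide.
6. Keeper goes back to the lower station alone.
7. Keeper goes to the upper station with the ammonia bottle.
8. Keeper goes back to the lower station alone.
9. Keeper goes to the upper station with the oxidiser.
10. Keeper goes back to the lower station alone.
11. Keeper goes to the upper station with the reducing agent.
12. Keeper goes back to the lower station alone.
13. Keeper goes to the upper station with the catalyst vial.
14. Keeper goes back to the lower station alone.
15. Keeper goes to the upper station with the fuel sample.
16. Keeper goes back to the lower station alone.
17. Keeper goes to the upper station with the acid flask.

17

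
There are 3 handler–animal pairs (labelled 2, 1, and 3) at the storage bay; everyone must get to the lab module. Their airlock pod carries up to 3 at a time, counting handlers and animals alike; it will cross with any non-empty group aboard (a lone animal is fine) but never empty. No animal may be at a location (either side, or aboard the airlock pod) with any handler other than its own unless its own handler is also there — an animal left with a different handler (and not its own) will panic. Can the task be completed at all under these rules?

Yes

1. animal 2 and handler 2 cross → the lab module.
2. handler 2 crosses ← the storage bay.
3. handler 1, handler 2, and handler 3 cross → the lab module.
4. animal 2 crosses ← the storage bay.
5. animal 1, animal 2, and animal 3 cross → the lab module.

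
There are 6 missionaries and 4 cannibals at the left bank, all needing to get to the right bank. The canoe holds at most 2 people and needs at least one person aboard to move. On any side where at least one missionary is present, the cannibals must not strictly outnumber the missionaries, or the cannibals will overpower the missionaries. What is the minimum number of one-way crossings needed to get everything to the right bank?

17

Counting alone: each trip to the right bank takes at most 2 across and each return brings at least 1 back, so after t trips out (and t−1 returns) at most 2t − (t−1) of the 10 are across; that first reaches 10 at t = 9, so at least 17 crossings are needed.
The plan below uses exactly 17 crossings, so it is optimal:
1. 2 cannibals → the right bank.  (the left bank: 6M 2C; the right bank: 0M 2C)
2. 1 cannibal ← the left bank.  (the left bank: 6M 3C; the right bank: 0M 1C)
3. 2 cannibals → the right bank.  (the left bank: 6M 1C; the right bank: 0M 3C)
4. 1 cannibal ← the left bank.  (the left bank: 6M 2C; the right bank: 0M 2C)
5. 2 missionaries → the right bank.  (the left bank: 4M 2C; the right bank: 2M 2C)
6. 1 cannibal ← the left bank.  (the left bank: 4M 3C; the right bank: 2M 1C)
7. 1 missionary and 1 cannibal → the right bank.  (the left bank: 3M 2C; the right bank: 3M 2C)
8. 1 cannibal ← the left bank.  (the left bank: 3M 3C; the right bank: 3M 1C)
9. 2 cannibals → the right bank.  (the left bank: 3M 1C; the right bank: 3M 3C)
10. 1 cannibal ← the left bank.  (the left bank: 3M 2C; the right bank: 3M 2C)
11. 1 missionary and 1 cannibal → the right bank.  (the left bank: 2M 1C; the right bank: 4M 3C)
12. 1 cannibal ← the left bank.  (the left bank: 2M 2C; the right bank: 4M 2C)
13. 2 cannibals → the right bank.  (the left bank: 2M 0C; the right bank: 4M 4C)
14. 1 cannibal ← the left bank.  (the left bank: 2M 1C; the right bank: 4M 3C)
15. 1 missionary and 1 cannibal → the right bank.  (the left bank: 1M 0C; the right bank: 5M 4C)
16. 1 cannibal ← the left bank.  (the left bank: 1M 1C; the right bank: 5M 3C)
17. 1 missionary and 1 cannibal → the right bank.  (the left bank: 0M 0C; the right bank: 6M 4C)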